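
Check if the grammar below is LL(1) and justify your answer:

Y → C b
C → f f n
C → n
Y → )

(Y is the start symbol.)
Yes, the grammar is LL(1).

A grammar is LL(1) if for each non-terminal N with multiple productions, the predict sets of those productions are pairwise disjoint, where PREDICT(N → α) = (FIRST(α) \ {ε}) ∪ (FOLLOW(N) if α ⇒* ε).

Relevant sets:
  FIRST(C) = { 'f', 'n' }

For Y:
  PREDICT(Y → C b) = { 'f', 'n' }
  PREDICT(Y → ')') = { ')' }
For C:
  PREDICT(C → f f n) = { 'f' }
  PREDICT(C → n) = { 'n' }

All predict sets are disjoint. The grammar IS LL(1).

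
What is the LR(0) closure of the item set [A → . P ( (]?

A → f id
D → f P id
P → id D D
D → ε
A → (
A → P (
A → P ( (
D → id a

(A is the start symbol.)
{ [A → . P ( (], [P → . id D D] }

Start with: [A → . P ( (]
  [A → . P ( (] has the dot before P: add [P → . id D D]
No further items can be added.

CLOSURE = { [A → . P ( (], [P → . id D D] }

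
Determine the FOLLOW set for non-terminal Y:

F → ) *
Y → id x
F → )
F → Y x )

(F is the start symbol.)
{ 'x' }

To compute FOLLOW(Y), find every occurrence of Y on a right-hand side N → α Y β: add FIRST(β) \ {ε}, and if β is empty or nullable also add FOLLOW(N). Iterate to a fixed point.

In F → Y x ): Y is followed by x ')', add FIRST(x ')') \ {ε} = { 'x' }

Taking the union: FOLLOW(Y) = { 'x' }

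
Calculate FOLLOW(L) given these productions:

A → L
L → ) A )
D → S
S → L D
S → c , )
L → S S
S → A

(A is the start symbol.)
To compute FOLLOW(L), find every occurrence of L on a right-hand side N → α L β: add FIRST(β) \ {ε}, and if β is empty or nullable also add FOLLOW(N). Iterate to a fixed point.

In A → L: L is at the end, add FOLLOW(A)
In S → L D: L is followed by D, add FIRST(D) \ {ε} = { ')', 'c' }

The FOLLOW sets referred to above (computed the same way, to a fixed point):
  FOLLOW(A) = { $, ')', 'c' }

Taking the union: FOLLOW(L) = { $, ')', 'c' }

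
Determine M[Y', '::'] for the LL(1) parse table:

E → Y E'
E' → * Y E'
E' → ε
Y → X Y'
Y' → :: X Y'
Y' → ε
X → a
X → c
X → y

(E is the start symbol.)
To find M[Y', '::'], we find productions for Y' where '::' is in the predict set (PREDICT(N → α) = (FIRST(α) \ {ε}) ∪ (FOLLOW(N) if α ⇒* ε)).

Relevant sets:
  FOLLOW(Y') = { $, '*' }

Y' → :: X Y': PREDICT = { '::' }
  '::' is in predict set, so this production goes in M[Y', '::']
Y' → ε: PREDICT = { $, '*' }

M[Y', '::'] = Y' → :: X Y'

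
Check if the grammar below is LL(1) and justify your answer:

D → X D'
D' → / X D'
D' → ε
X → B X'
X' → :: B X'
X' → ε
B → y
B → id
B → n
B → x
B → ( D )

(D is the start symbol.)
A grammar is LL(1) if for each non-terminal N with multiple productions, the predict sets of those productions are pairwise disjoint, where PREDICT(N → α) = (FIRST(α) \ {ε}) ∪ (FOLLOW(N) if α ⇒* ε).

Relevant sets:
  FOLLOW(D') = { $, ')' }
  FOLLOW(X') = { $, ')', '/' }

For D':
  PREDICT(D' → '/' X D') = { '/' }
  PREDICT(D' → ε) = { $, ')' }
For X':
  PREDICT(X' → :: B X') = { '::' }
  PREDICT(X' → ε) = { $, ')', '/' }
For B:
  PREDICT(B → y) = { 'y' }
  PREDICT(B → id) = { 'id' }
  PREDICT(B → n) = { 'n' }
  PREDICT(B → x) = { 'x' }
  PREDICT(B → '(' D ')') = { '(' }
D, X have a single production, so nothing to check there.

All predict sets are disjoint. The grammar IS LL(1).

Answer: Yes, the grammar is LL(1).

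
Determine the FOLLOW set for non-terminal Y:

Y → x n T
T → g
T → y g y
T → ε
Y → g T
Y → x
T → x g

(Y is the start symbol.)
To compute FOLLOW(Y), find every occurrence of Y on a right-hand side N → α Y β: add FIRST(β) \ {ε}, and if β is empty or nullable also add FOLLOW(N). Iterate to a fixed point.

Y is the start symbol, so $ ∈ FOLLOW(Y).
Y does not occur on any right-hand side.

Taking the union: FOLLOW(Y) = { $ }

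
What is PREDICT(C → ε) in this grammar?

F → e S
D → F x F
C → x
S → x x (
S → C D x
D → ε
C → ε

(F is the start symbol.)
PREDICT(C → ε) = (FIRST(RHS) \ {ε}) ∪ (FOLLOW(C) if ε ∈ FIRST(RHS), i.e. RHS ⇒* ε)
The right-hand side is ε (FIRST(ε) = { ε }), so the predict set is FOLLOW(C) = { 'e', 'x' }
PREDICT(C → ε) = { 'e', 'x' }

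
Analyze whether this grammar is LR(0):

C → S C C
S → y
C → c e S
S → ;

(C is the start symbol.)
Yes, the grammar is LR(0)

A grammar is LR(0) if no state in the canonical LR(0) collection has:
  - both a shift item (dot before a terminal) and a complete item (shift-reduce conflict), or
  - two or more complete items (reduce-reduce conflict; the accept item [C' → C .] counts as a complete item here).

Augment with C' → C and build the canonical LR(0) collection (I0 = CLOSURE({[C' → . C]}), then GOTO on every symbol after a dot until no new states appear). It has 10 states:
  I0: { [C → . S C C], [C → . c e S], [C' → . C], [S → . ;], [S → . y] }  — shift
  I1: { [S → ; .] }  — reduce
  I2: { [C' → C .] }  — accept
  I3: { [C → . S C C], [C → . c e S], [C → S . C C], [S → . ;], [S → . y] }  — shift
  I4: { [C → c . e S] }  — shift
  I5: { [S → y .] }  — reduce
  I6: { [C → c e . S], [S → . ;], [S → . y] }  — shift
  I7: { [C → c e S .] }  — reduce
  I8: { [C → . S C C], [C → . c e S], [C → S C . C], [S → . ;], [S → . y] }  — shift
  I9: { [C → S C C .] }  — reduce

Every state is either a pure shift/goto state or contains exactly one complete item and nothing to shift — no conflicts. The grammar is LR(0).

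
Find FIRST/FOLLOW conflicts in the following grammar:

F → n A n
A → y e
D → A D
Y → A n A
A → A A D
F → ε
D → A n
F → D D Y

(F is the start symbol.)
No FIRST/FOLLOW conflicts.

Nullable non-terminals: F.
FIRST sets used below: FIRST(D) = { 'y' }

F: nullable alternative(s) F → ε; FOLLOW(F) = { $ }
  F → n A n: FIRST \ {ε} = { 'n' } — disjoint from FOLLOW(F)
  F → ε: FIRST \ {ε} = { } — this is the only nullable alternative, skip
  F → D D Y: FIRST \ {ε} = { 'y' } — disjoint from FOLLOW(F)

A, D, Y have no nullable alternative, so no FIRST/FOLLOW check is needed there.

No FIRST/FOLLOW conflicts found.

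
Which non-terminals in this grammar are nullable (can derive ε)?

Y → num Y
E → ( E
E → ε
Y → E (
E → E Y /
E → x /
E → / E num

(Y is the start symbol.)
A non-terminal is nullable if it can derive ε (the empty string): either it has an ε-production, or it has a production whose right-hand side consists entirely of nullable non-terminals.

ε-productions: E → ε
So E is immediately nullable.
No further non-terminal can be added: every production for the remaining non-terminals contains a terminal or a non-nullable non-terminal.
Nullable = { 'E' }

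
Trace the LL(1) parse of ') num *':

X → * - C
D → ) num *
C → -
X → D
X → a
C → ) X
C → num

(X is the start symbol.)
Stack is shown with the top on the left.

Stack      Input      Action
----------------------------
X $        ) num * $  output X → D
D $        ) num * $  output D → ) num *
) num * $  ) num * $  match ')'
num * $    num * $    match 'num'
* $        * $        match '*'
$          $          accept

The string is accepted.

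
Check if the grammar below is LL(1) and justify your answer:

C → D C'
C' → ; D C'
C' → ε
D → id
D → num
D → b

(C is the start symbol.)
Relevant sets:
  FOLLOW(C') = { $ }

For C':
  PREDICT(C' → ';' D C') = { ';' }
  PREDICT(C' → ε) = { $ }
For D:
  PREDICT(D → id) = { 'id' }
  PREDICT(D → num) = { 'num' }
  PREDICT(D → b) = { 'b' }
C has a single production, so nothing to check there.

All predict sets are disjoint. The grammar IS LL(1).

Answer: Yes, the grammar is LL(1).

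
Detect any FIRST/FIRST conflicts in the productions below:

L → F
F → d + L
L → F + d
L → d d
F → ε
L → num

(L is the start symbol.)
Yes. L → F / L → F '+' d on { 'd' }; L → F / L → d d on { 'd' }; L → F '+' d / L → d d on { 'd' }

A FIRST/FIRST conflict occurs when two productions N → α and N → β for the same non-terminal have FIRST(α) ∩ FIRST(β) ≠ ∅ (with ε ∈ FIRST of a nullable right-hand side, so two nullable alternatives also conflict).

FIRST sets of the non-terminals at (or reachable through a nullable prefix from) the front of some alternative:
  FIRST(F) = { 'd', ε }

Productions for L:
  L → F: FIRST = { 'd', ε }
  L → F + d: FIRST = { '+', 'd' }
  L → d d: FIRST = { 'd' }
  L → num: FIRST = { 'num' }
Productions for F:
  F → d + L: FIRST = { 'd' }
  F → ε: FIRST = { ε }

Conflict for L: L → F and L → F + d
  Overlap: { 'd' }
Conflict for L: L → F and L → d d
  Overlap: { 'd' }
Conflict for L: L → F + d and L → d d
  Overlap: { 'd' }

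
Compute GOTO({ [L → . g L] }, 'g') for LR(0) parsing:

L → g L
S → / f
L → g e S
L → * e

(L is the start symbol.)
{ [L → . * e], [L → . g L], [L → . g e S], [L → g . L] }

GOTO(I, 'g') = CLOSURE({ [A → αX.β] : [A → α.Xβ] ∈ I, X = 'g' })

Items with dot before 'g', with the dot advanced:
  [L → . g L] → [L → g . L]
Closure of the advanced items:
  [L → g . L] has the dot before L: add [L → . g L], [L → . g e S], [L → . * e]

GOTO = { [L → . * e], [L → . g L], [L → . g e S], [L → g . L] }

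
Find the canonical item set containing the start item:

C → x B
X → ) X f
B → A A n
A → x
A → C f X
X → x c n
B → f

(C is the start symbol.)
First, augment the grammar with C' → C
I₀ = CLOSURE({ [C' → . C] }):
  [C' → . C] has the dot before C: add [C → . x B]
No further items can be added.

I₀ = { [C → . x B], [C' → . C] }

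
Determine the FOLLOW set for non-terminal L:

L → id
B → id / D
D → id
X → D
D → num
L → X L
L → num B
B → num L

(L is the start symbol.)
L is the start symbol, so $ ∈ FOLLOW(L).
In L → X L: L is at the end; this adds FOLLOW(L) to itself — nothing new
In B → num L: L is at the end, add FOLLOW(B)

The FOLLOW sets referred to above (computed the same way, to a fixed point):
  FOLLOW(B) = { $ }

Taking the union: FOLLOW(L) = { $ }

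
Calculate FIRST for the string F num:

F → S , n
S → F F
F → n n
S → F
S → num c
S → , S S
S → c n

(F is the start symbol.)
FIRST sets of the non-terminals involved (from the grammar, by fixed-point iteration):
  FIRST(F) = { ',', 'c', 'n', 'num' }

To compute FIRST(F num), process the symbols left to right:
Symbol F is a non-terminal. Add FIRST(F) \ {ε} = { ',', 'c', 'n', 'num' }
F is not nullable (ε ∉ FIRST(F)), so stop here.
FIRST(F num) = { ',', 'c', 'n', 'num' }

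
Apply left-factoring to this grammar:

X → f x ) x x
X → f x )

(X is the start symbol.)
X → f x ) X'
X' → x x
X' → ε

Left-factoring transforms A → αβ₁ | αβ₂ into A → αA' and A' → β₁ | β₂
(α is the longest common prefix among the alternatives). Repeat until
no nonterminal has two alternatives with a common prefix.

Round 1: X has alternatives sharing prefix 'f x )'. Introduce X': X → f x ) X'
  Add: X' → x x
  Add: X' → ε

No remaining common prefixes — done.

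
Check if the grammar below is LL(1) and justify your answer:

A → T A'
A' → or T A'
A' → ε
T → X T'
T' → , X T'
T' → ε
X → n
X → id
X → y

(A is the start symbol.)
A grammar is LL(1) if for each non-terminal N with multiple productions, the predict sets of those productions are pairwise disjoint, where PREDICT(N → α) = (FIRST(α) \ {ε}) ∪ (FOLLOW(N) if α ⇒* ε).

Relevant sets:
  FOLLOW(A') = { $ }
  FOLLOW(T') = { $, 'or' }

For A':
  PREDICT(A' → or T A') = { 'or' }
  PREDICT(A' → ε) = { $ }
For T':
  PREDICT(T' → ',' X T') = { ',' }
  PREDICT(T' → ε) = { $, 'or' }
For X:
  PREDICT(X → n) = { 'n' }
  PREDICT(X → id) = { 'id' }
  PREDICT(X → y) = { 'y' }
A, T have a single production, so nothing to check there.

All predict sets are disjoint. The grammar IS LL(1).

Answer: Yes, the grammar is LL(1).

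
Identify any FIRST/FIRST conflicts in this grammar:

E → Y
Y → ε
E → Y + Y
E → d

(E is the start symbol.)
No FIRST/FIRST conflicts.

FIRST sets of the non-terminals at (or reachable through a nullable prefix from) the front of some alternative:
  FIRST(Y) = { ε }

Productions for E:
  E → Y: FIRST = { ε }
  E → Y + Y: FIRST = { '+' }
  E → d: FIRST = { 'd' }
Y has only one production, so no FIRST/FIRST conflict is possible there.

All alternatives of each non-terminal have pairwise disjoint FIRST sets.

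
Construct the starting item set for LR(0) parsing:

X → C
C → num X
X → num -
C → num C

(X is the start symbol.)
{ [C → . num C], [C → . num X], [X → . C], [X → . num -], [X' → . X] }

First, augment the grammar with X' → X
I₀ = CLOSURE({ [X' → . X] }):
  [X' → . X] has the dot before X: add [X → . C], [X → . num -]
  [X → . C] has the dot before C: add [C → . num X], [C → . num C]
No further items can be added.

I₀ = { [C → . num C], [C → . num X], [X → . C], [X → . num -], [X' → . X] }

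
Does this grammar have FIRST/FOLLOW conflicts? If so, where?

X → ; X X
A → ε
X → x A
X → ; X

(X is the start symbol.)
No FIRST/FOLLOW conflicts.

A FIRST/FOLLOW conflict occurs when a non-terminal N has a nullable alternative N → β (β ⇒* ε) and another alternative N → α with FIRST(α) ∩ FOLLOW(N) ≠ ∅: on such a lookahead the parser cannot decide between expanding α and letting N vanish via β.

Nullable non-terminals: A.
A has a nullable alternative but only one production, so nothing to check.

X has no nullable alternative, so no FIRST/FOLLOW check is needed there.

No FIRST/FOLLOW conflicts found.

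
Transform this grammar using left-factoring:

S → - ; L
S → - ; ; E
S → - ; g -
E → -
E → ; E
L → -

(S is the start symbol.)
Left-factoring transforms A → αβ₁ | αβ₂ into A → αA' and A' → β₁ | β₂
(α is the longest common prefix among the alternatives). Repeat until
no nonterminal has two alternatives with a common prefix.

Round 1: S has alternatives sharing prefix '- ;'. Introduce S': S → - ; S'
  Add: S' → L
  Add: S' → ; E
  Add: S' → g -

No remaining common prefixes — done.

Resulting grammar:
S → - ; S'
S' → L
S' → ; E
S' → g -
E → -
E → ; E
L → -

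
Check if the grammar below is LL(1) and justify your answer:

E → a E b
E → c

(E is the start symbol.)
Yes, the grammar is LL(1).

A grammar is LL(1) if for each non-terminal N with multiple productions, the predict sets of those productions are pairwise disjoint, where PREDICT(N → α) = (FIRST(α) \ {ε}) ∪ (FOLLOW(N) if α ⇒* ε).

For E:
  PREDICT(E → a E b) = { 'a' }
  PREDICT(E → c) = { 'c' }

All predict sets are disjoint. The grammar IS LL(1).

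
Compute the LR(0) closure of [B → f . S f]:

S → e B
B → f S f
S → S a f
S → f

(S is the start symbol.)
To compute CLOSURE, for each item [A → α.Bβ] where B is a non-terminal, add [B → .γ] for all productions B → γ; repeat for the newly added items until nothing changes.

Start with: [B → f . S f]
  [B → f . S f] has the dot before S: add [S → . e B], [S → . S a f], [S → . f]
No further items can be added.

CLOSURE = { [B → f . S f], [S → . S a f], [S → . e B], [S → . f] }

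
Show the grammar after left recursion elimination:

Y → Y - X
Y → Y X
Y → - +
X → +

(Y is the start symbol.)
Y → - + Y'
Y' → - X Y'
Y' → X Y'
Y' → ε
X → +

Y is directly left-recursive. The standard transformation for
  A → A α₁ | ... | A α_m | β₁ | ... | β_n
is
  A  → β₁ A' | ... | β_n A'
  A' → α₁ A' | ... | α_m A' | ε

Y → - + becomes Y → - + Y'
Y → Y - X becomes Y' → - X Y'
Y → Y X becomes Y' → X Y'
Add Y' → ε

Productions for other non-terminals are unchanged:
  X → +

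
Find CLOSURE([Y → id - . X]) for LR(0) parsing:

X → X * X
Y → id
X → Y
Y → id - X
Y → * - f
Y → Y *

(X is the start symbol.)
{ [X → . X * X], [X → . Y], [Y → . * - f], [Y → . Y *], [Y → . id - X], [Y → . id], [Y → id - . X] }

To compute CLOSURE, for each item [A → α.Bβ] where B is a non-terminal, add [B → .γ] for all productions B → γ; repeat for the newly added items until nothing changes.

Start with: [Y → id - . X]
  [Y → id - . X] has the dot before X: add [X → . X * X], [X → . Y]
  [X → . Y] has the dot before Y: add [Y → . id], [Y → . id - X], [Y → . * - f], [Y → . Y *]
No further items can be added.

CLOSURE = { [X → . X * X], [X → . Y], [Y → . * - f], [Y → . Y *], [Y → . id - X], [Y → . id], [Y → id - . X] }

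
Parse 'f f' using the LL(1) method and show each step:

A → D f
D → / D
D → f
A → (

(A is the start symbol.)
Stack is shown with the top on the left.

Stack  Input  Action
--------------------
A $    f f $  output A → D f
D f $  f f $  output D → f
f f $  f f $  match 'f'
f $    f $    match 'f'
$      $      accept

The string is accepted.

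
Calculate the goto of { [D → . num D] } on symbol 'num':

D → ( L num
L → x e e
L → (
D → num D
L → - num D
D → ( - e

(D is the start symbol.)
{ [D → . ( - e], [D → . ( L num], [D → . num D], [D → num . D] }

GOTO(I, 'num') = CLOSURE({ [A → αX.β] : [A → α.Xβ] ∈ I, X = 'num' })

Items with dot before 'num', with the dot advanced:
  [D → . num D] → [D → num . D]
Closure of the advanced items:
  [D → num . D] has the dot before D: add [D → . ( L num], [D → . num D], [D → . ( - e]

GOTO = { [D → . ( - e], [D → . ( L num], [D → . num D], [D → num . D] }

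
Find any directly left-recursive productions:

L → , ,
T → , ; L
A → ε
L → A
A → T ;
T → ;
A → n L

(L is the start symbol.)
L → , ,: starts with ','
T → , ; L: starts with ','
A → ε: starts with ε
L → A: starts with A
A → T ;: starts with T
T → ;: starts with ';'
A → n L: starts with n

No direct left recursion found.

Answer: No direct left recursion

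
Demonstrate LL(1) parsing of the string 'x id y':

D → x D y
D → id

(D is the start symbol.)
Stack is shown with the top on the left.

Stack    Input     Action
-------------------------
D $      x id y $  output D → x D y
x D y $  x id y $  match 'x'
D y $    id y $    output D → id
id y $   id y $    match 'id'
y $      y $       match 'y'
$        $         accept

The string is accepted.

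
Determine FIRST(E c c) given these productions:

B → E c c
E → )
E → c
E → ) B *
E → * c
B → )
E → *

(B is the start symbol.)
FIRST sets of the non-terminals involved (from the grammar, by fixed-point iteration):
  FIRST(E) = { ')', '*', 'c' }

To compute FIRST(E c c), process the symbols left to right:
Symbol E is a non-terminal. Add FIRST(E) \ {ε} = { ')', '*', 'c' }
E is not nullable (ε ∉ FIRST(E)), so stop here.
FIRST(E c c) = { ')', '*', 'c' }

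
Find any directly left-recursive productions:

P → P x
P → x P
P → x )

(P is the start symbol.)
Yes, P is left-recursive

P → P x: LEFT RECURSIVE (starts with P)
P → x P: starts with x
P → x ): starts with x

The grammar has direct left recursion on: P.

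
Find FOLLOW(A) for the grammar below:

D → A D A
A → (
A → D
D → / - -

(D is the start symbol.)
{ $, '(', '/' }

To compute FOLLOW(A), find every occurrence of A on a right-hand side N → α A β: add FIRST(β) \ {ε}, and if β is empty or nullable also add FOLLOW(N). Iterate to a fixed point.

In D → A D A: A is followed by D A, add FIRST(D A) \ {ε} = { '(', '/' }
In D → A D A: A is at the end, add FOLLOW(D)

The FOLLOW sets referred to above (computed the same way, to a fixed point):
  FOLLOW(D) = { $, '(', '/' }

Taking the union: FOLLOW(A) = { $, '(', '/' }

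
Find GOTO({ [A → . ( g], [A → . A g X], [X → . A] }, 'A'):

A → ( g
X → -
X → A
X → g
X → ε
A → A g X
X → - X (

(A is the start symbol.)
{ [A → A . g X], [X → A .] }

GOTO(I, 'A') = CLOSURE({ [A → αX.β] : [A → α.Xβ] ∈ I, X = 'A' })

Items with dot before 'A', with the dot advanced:
  [A → . A g X] → [A → A . g X]
  [X → . A] → [X → A .]
Closure adds nothing (no advanced item has the dot before a non-terminal).

GOTO = { [A → A . g X], [X → A .] }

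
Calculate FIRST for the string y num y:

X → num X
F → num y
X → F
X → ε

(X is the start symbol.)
{ 'y' }

To compute FIRST(y num y), process the symbols left to right:
Symbol y is a terminal. Add 'y' and stop.
FIRST(y num y) = { 'y' }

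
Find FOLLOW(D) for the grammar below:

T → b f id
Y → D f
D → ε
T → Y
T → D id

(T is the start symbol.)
{ 'f', 'id' }

To compute FOLLOW(D), find every occurrence of D on a right-hand side N → α D β: add FIRST(β) \ {ε}, and if β is empty or nullable also add FOLLOW(N). Iterate to a fixed point.

In Y → D f: D is followed by f, add FIRST(f) \ {ε} = { 'f' }
In T → D id: D is followed by id, add FIRST(id) \ {ε} = { 'id' }

Taking the union: FOLLOW(D) = { 'f', 'id' }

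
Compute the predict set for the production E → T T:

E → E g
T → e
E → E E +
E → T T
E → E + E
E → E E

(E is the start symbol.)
{ 'e' }

PREDICT(E → T T) = (FIRST(RHS) \ {ε}) ∪ (FOLLOW(E) if ε ∈ FIRST(RHS), i.e. RHS ⇒* ε)
FIRST(T) = { 'e' }
FIRST(T T) = { 'e' }
ε ∉ FIRST(T T), so FOLLOW(E) is not added.
PREDICT(E → T T) = { 'e' }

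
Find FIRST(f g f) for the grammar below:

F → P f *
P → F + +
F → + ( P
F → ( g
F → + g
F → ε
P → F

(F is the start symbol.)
{ 'f' }

To compute FIRST(f g f), process the symbols left to right:
Symbol f is a terminal. Add 'f' and stop.
FIRST(f g f) = { 'f' }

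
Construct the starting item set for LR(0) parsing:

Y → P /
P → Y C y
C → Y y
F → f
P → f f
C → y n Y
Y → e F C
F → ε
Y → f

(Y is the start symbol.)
First, augment the grammar with Y' → Y
I₀ = CLOSURE({ [Y' → . Y] }):
  [Y' → . Y] has the dot before Y: add [Y → . P /], [Y → . e F C], [Y → . f]
  [Y → . P /] has the dot before P: add [P → . Y C y], [P → . f f]
No further items can be added.

I₀ = { [P → . Y C y], [P → . f f], [Y → . P /], [Y → . e F C], [Y → . f], [Y' → . Y] }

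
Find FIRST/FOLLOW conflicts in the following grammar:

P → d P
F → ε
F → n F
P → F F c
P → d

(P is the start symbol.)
A FIRST/FOLLOW conflict occurs when a non-terminal N has a nullable alternative N → β (β ⇒* ε) and another alternative N → α with FIRST(α) ∩ FOLLOW(N) ≠ ∅: on such a lookahead the parser cannot decide between expanding α and letting N vanish via β.

Nullable non-terminals: F.

F: nullable alternative(s) F → ε; FOLLOW(F) = { 'c', 'n' }
  F → ε: FIRST \ {ε} = { } — this is the only nullable alternative, skip
  F → n F: FIRST \ {ε} = { 'n' } — overlaps FOLLOW(F) on { 'n' }: CONFLICT

P has no nullable alternative, so no FIRST/FOLLOW check is needed there.

So the grammar has 1 FIRST/FOLLOW conflict (marked CONFLICT above).

Answer: Yes. F → n F with FOLLOW(F) on { 'n' }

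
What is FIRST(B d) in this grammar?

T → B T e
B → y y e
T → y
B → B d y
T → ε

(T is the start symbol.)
{ 'y' }

FIRST sets of the non-terminals involved (from the grammar, by fixed-point iteration):
  FIRST(B) = { 'y' }

To compute FIRST(B d), process the symbols left to right:
Symbol B is a non-terminal. Add FIRST(B) \ {ε} = { 'y' }
B is not nullable (ε ∉ FIRST(B)), so stop here.
FIRST(B d) = { 'y' }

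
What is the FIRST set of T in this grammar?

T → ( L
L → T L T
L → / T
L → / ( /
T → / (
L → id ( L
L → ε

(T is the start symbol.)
{ '(', '/' }

From T → ( L:
  - '(' is a terminal: add '(' and stop
From T → / (:
  - '/' is a terminal: add '/' and stop

Collecting: FIRST(T) = { '(', '/' }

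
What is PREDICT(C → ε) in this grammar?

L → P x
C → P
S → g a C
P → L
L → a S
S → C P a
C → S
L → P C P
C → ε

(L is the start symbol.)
{ $, 'a', 'g', 'x' }

PREDICT(C → ε) = (FIRST(RHS) \ {ε}) ∪ (FOLLOW(C) if ε ∈ FIRST(RHS), i.e. RHS ⇒* ε)
The right-hand side is ε (FIRST(ε) = { ε }), so the predict set is FOLLOW(C) = { $, 'a', 'g', 'x' }
PREDICT(C → ε) = { $, 'a', 'g', 'x' }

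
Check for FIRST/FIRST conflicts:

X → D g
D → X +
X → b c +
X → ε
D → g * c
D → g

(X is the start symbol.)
A FIRST/FIRST conflict occurs when two productions N → α and N → β for the same non-terminal have FIRST(α) ∩ FIRST(β) ≠ ∅ (with ε ∈ FIRST of a nullable right-hand side, so two nullable alternatives also conflict).

FIRST sets of the non-terminals at (or reachable through a nullable prefix from) the front of some alternative:
  FIRST(D) = { '+', 'b', 'g' }
  FIRST(X) = { '+', 'b', 'g', ε }

Productions for X:
  X → D g: FIRST = { '+', 'b', 'g' }
  X → b c +: FIRST = { 'b' }
  X → ε: FIRST = { ε }
Productions for D:
  D → X +: FIRST = { '+', 'b', 'g' }
  D → g * c: FIRST = { 'g' }
  D → g: FIRST = { 'g' }

Conflict for X: X → D g and X → b c +
  Overlap: { 'b' }
Conflict for D: D → X + and D → g * c
  Overlap: { 'g' }
Conflict for D: D → X + and D → g
  Overlap: { 'g' }
Conflict for D: D → g * c and D → g
  Overlap: { 'g' }

Answer: Yes. X → D g / X → b c '+' on { 'b' }; D → X '+' / D → g '*' c on { 'g' }; D → X '+' / D → g on { 'g' }; D → g '*' c / D → g on { 'g' }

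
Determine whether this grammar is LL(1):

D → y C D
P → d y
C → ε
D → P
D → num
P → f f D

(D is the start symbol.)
A grammar is LL(1) if for each non-terminal N with multiple productions, the predict sets of those productions are pairwise disjoint, where PREDICT(N → α) = (FIRST(α) \ {ε}) ∪ (FOLLOW(N) if α ⇒* ε).

Relevant sets:
  FIRST(P) = { 'd', 'f' }

For D:
  PREDICT(D → y C D) = { 'y' }
  PREDICT(D → P) = { 'd', 'f' }
  PREDICT(D → num) = { 'num' }
For P:
  PREDICT(P → d y) = { 'd' }
  PREDICT(P → f f D) = { 'f' }
C has a single production, so nothing to check there.

All predict sets are disjoint. The grammar IS LL(1).

Answer: Yes, the grammar is LL(1).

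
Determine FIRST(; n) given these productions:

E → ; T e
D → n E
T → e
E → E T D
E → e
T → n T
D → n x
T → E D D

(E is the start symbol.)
{ ';' }

To compute FIRST(; n), process the symbols left to right:
Symbol ; is a terminal. Add ';' and stop.
FIRST(; n) = { ';' }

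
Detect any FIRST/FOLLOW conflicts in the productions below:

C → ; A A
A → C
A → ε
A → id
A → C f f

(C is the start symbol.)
Yes. A → C with FOLLOW(A) on { ';' }; A → id with FOLLOW(A) on { 'id' }; A → C f f with FOLLOW(A) on { ';' }

A FIRST/FOLLOW conflict occurs when a non-terminal N has a nullable alternative N → β (β ⇒* ε) and another alternative N → α with FIRST(α) ∩ FOLLOW(N) ≠ ∅: on such a lookahead the parser cannot decide between expanding α and letting N vanish via β.

Nullable non-terminals: A.
FIRST sets used below: FIRST(C) = { ';' }

A: nullable alternative(s) A → ε; FOLLOW(A) = { $, ';', 'f', 'id' }
  A → C: FIRST \ {ε} = { ';' } — overlaps FOLLOW(A) on { ';' }: CONFLICT
  A → ε: FIRST \ {ε} = { } — this is the only nullable alternative, skip
  A → id: FIRST \ {ε} = { 'id' } — overlaps FOLLOW(A) on { 'id' }: CONFLICT
  A → C f f: FIRST \ {ε} = { ';' } — overlaps FOLLOW(A) on { ';' }: CONFLICT

C has no nullable alternative, so no FIRST/FOLLOW check is needed there.

So the grammar has 3 FIRST/FOLLOW conflicts (marked CONFLICT above).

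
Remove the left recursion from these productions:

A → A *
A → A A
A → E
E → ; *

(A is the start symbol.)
A → E A'
A' → * A'
A' → A A'
A' → ε
E → ; *

A is directly left-recursive. The standard transformation for
  A → A α₁ | ... | A α_m | β₁ | ... | β_n
is
  A  → β₁ A' | ... | β_n A'
  A' → α₁ A' | ... | α_m A' | ε

A → E becomes A → E A'
A → A * becomes A' → * A'
A → A A becomes A' → A A'
Add A' → ε

Productions for other non-terminals are unchanged:
  E → ; *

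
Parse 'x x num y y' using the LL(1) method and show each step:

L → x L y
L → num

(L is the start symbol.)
LL(1) parsing maintains a stack (initially the start symbol over $) and the input. At each step: if the stack top is a terminal, match it against the current input token; if it is a non-terminal N, replace it with the RHS of M[N, lookahead] (the unique production whose predict set contains the lookahead).

Stack is shown with the top on the left.

Stack      Input          Action
--------------------------------
L $        x x num y y $  output L → x L y
x L y $    x x num y y $  match 'x'
L y $      x num y y $    output L → x L y
x L y y $  x num y y $    match 'x'
L y y $    num y y $      output L → num
num y y $  num y y $      match 'num'
y y $      y y $          match 'y'
y $        y $            match 'y'
$          $              accept

The string is accepted.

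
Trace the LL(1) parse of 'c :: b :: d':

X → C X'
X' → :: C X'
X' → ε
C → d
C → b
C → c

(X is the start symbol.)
LL(1) parsing maintains a stack (initially the start symbol over $) and the input. At each step: if the stack top is a terminal, match it against the current input token; if it is a non-terminal N, replace it with the RHS of M[N, lookahead] (the unique production whose predict set contains the lookahead).

Stack is shown with the top on the left.

Stack      Input          Action
--------------------------------
X $        c :: b :: d $  output X → C X'
C X' $     c :: b :: d $  output C → c
c X' $     c :: b :: d $  match 'c'
X' $       :: b :: d $    output X' → :: C X'
:: C X' $  :: b :: d $    match '::'
C X' $     b :: d $       output C → b
b X' $     b :: d $       match 'b'
X' $       :: d $         output X' → :: C X'
:: C X' $  :: d $         match '::'
C X' $     d $            output C → d
d X' $     d $            match 'd'
X' $       $              output X' → ε
$          $              accept

The string is accepted.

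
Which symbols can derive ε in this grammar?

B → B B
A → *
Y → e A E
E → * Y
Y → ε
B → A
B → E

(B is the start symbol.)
ε-productions: Y → ε
So Y is immediately nullable.
No further non-terminal can be added: every production for the remaining non-terminals contains a terminal or a non-nullable non-terminal.
Nullable = { 'Y' }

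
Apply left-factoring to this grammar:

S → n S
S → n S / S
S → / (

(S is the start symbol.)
S → n S S'
S' → ε
S' → / S
S → / (

Left-factoring transforms A → αβ₁ | αβ₂ into A → αA' and A' → β₁ | β₂
(α is the longest common prefix among the alternatives). Repeat until
no nonterminal has two alternatives with a common prefix.

Round 1: S has alternatives sharing prefix 'n S'. Introduce S': S → n S S'
  Add: S' → ε
  Add: S' → / S

No remaining common prefixes — done.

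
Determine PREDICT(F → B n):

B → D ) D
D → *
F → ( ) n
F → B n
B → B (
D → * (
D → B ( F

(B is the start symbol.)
PREDICT(F → B n) = (FIRST(RHS) \ {ε}) ∪ (FOLLOW(F) if ε ∈ FIRST(RHS), i.e. RHS ⇒* ε)
FIRST(B) = { '*' }
FIRST(B n) = { '*' }
ε ∉ FIRST(B n), so FOLLOW(F) is not added.
PREDICT(F → B n) = { '*' }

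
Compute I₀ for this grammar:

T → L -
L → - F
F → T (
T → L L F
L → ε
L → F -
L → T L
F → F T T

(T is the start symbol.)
{ [F → . F T T], [F → . T (], [L → . - F], [L → . F -], [L → . T L], [L → .], [T → . L -], [T → . L L F], [T' → . T] }

First, augment the grammar with T' → T
I₀ = CLOSURE({ [T' → . T] }):
  [T' → . T] has the dot before T: add [T → . L -], [T → . L L F]
  [T → . L -] has the dot before L: add [L → . - F], [L → .], [L → . F -], [L → . T L]
  [L → . F -] has the dot before F: add [F → . T (], [F → . F T T]
No further items can be added.

I₀ = { [F → . F T T], [F → . T (], [L → . - F], [L → . F -], [L → . T L], [L → .], [T → . L -], [T → . L L F], [T' → . T] }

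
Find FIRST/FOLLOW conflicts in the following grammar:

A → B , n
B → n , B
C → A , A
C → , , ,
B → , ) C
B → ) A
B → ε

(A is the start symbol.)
A FIRST/FOLLOW conflict occurs when a non-terminal N has a nullable alternative N → β (β ⇒* ε) and another alternative N → α with FIRST(α) ∩ FOLLOW(N) ≠ ∅: on such a lookahead the parser cannot decide between expanding α and letting N vanish via β.

Nullable non-terminals: B.

B: nullable alternative(s) B → ε; FOLLOW(B) = { ',' }
  B → n , B: FIRST \ {ε} = { 'n' } — disjoint from FOLLOW(B)
  B → , ) C: FIRST \ {ε} = { ',' } — overlaps FOLLOW(B) on { ',' }: CONFLICT
  B → ) A: FIRST \ {ε} = { ')' } — disjoint from FOLLOW(B)
  B → ε: FIRST \ {ε} = { } — this is the only nullable alternative, skip

A, C have no nullable alternative, so no FIRST/FOLLOW check is needed there.

So the grammar has 1 FIRST/FOLLOW conflict (marked CONFLICT above).

Answer: Yes. B → ',' ')' C with FOLLOW(B) on { ',' }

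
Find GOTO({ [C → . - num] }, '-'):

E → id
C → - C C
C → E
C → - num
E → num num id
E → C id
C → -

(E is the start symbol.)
GOTO(I, '-') = CLOSURE({ [A → αX.β] : [A → α.Xβ] ∈ I, X = '-' })

Items with dot before '-', with the dot advanced:
  [C → . - num] → [C → - . num]
Closure adds nothing (no advanced item has the dot before a non-terminal).

GOTO = { [C → - . num] }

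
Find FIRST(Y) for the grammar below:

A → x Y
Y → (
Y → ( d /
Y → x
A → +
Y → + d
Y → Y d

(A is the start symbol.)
{ '(', '+', 'x' }

From Y → (:
  - '(' is a terminal: add '(' and stop
From Y → ( d /:
  - '(' is a terminal: add '(' and stop
From Y → x:
  - x is a terminal: add 'x' and stop
From Y → + d:
  - '+' is a terminal: add '+' and stop
From Y → Y d:
  - Y is the symbol being defined: contributes nothing new
    Y is not nullable, so stop

Collecting: FIRST(Y) = { '(', '+', 'x' }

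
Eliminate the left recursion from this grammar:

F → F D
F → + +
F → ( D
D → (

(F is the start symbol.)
F → + + F'
F → ( D F'
F' → D F'
F' → ε
D → (

F is directly left-recursive. The standard transformation for
  A → A α₁ | ... | A α_m | β₁ | ... | β_n
is
  A  → β₁ A' | ... | β_n A'
  A' → α₁ A' | ... | α_m A' | ε

F → + + becomes F → + + F'
F → ( D becomes F → ( D F'
F → F D becomes F' → D F'
Add F' → ε

Productions for other non-terminals are unchanged:
  D → (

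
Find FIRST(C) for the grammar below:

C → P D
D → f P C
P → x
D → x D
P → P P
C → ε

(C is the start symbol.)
{ 'x', ε }

To compute FIRST(C), examine every production with C on the left-hand side, reading each right-hand side left to right until a non-nullable symbol is reached.

FIRST sets of the other non-terminals involved (by the same procedure, iterated to a fixed point):
  FIRST(P) = { 'x' }

From C → P D:
  - P is a non-terminal: add FIRST(P) \ {ε} = { 'x' }
    P is not nullable, so stop
From C → ε:
  - ε-production, so ε ∈ FIRST(C)

Collecting: FIRST(C) = { 'x', ε }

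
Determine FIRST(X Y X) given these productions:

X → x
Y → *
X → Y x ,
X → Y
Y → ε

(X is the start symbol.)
{ '*', 'x', ε }

FIRST sets of the non-terminals involved (from the grammar, by fixed-point iteration):
  FIRST(X) = { '*', 'x', ε }
  FIRST(Y) = { '*', ε }

To compute FIRST(X Y X), process the symbols left to right:
Symbol X is a non-terminal. Add FIRST(X) \ {ε} = { '*', 'x' }
X is nullable (ε ∈ FIRST(X)), continue to the next symbol.
Symbol Y is a non-terminal. Add FIRST(Y) \ {ε} = { '*' }
Y is nullable (ε ∈ FIRST(Y)), continue to the next symbol.
Symbol X is a non-terminal. Add FIRST(X) \ {ε} = { '*', 'x' }
X is nullable (ε ∈ FIRST(X)), continue to the next symbol.
All symbols are nullable, so ε is in the result.
FIRST(X Y X) = { '*', 'x', ε }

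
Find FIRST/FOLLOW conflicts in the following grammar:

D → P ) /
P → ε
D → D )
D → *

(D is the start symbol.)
No FIRST/FOLLOW conflicts.

Nullable non-terminals: P.
P has a nullable alternative but only one production, so nothing to check.

D has no nullable alternative, so no FIRST/FOLLOW check is needed there.

No FIRST/FOLLOW conflicts found.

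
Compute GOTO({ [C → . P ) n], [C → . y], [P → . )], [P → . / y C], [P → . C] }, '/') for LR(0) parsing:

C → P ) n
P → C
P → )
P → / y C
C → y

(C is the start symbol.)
GOTO(I, '/') = CLOSURE({ [A → αX.β] : [A → α.Xβ] ∈ I, X = '/' })

Items with dot before '/', with the dot advanced:
  [P → . / y C] → [P → / . y C]
Closure adds nothing (no advanced item has the dot before a non-terminal).

GOTO = { [P → / . y C] }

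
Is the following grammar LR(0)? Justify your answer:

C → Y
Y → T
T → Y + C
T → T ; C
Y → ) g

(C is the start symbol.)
A grammar is LR(0) if no state in the canonical LR(0) collection has:
  - both a shift item (dot before a terminal) and a complete item (shift-reduce conflict), or
  - two or more complete items (reduce-reduce conflict; the accept item [C' → C .] counts as a complete item here).

Augment with C' → C and build the canonical LR(0) collection (I0 = CLOSURE({[C' → . C]}), then GOTO on every symbol after a dot until no new states appear). It has 10 states:
  I0: { [C → . Y], [C' → . C], [T → . T ; C], [T → . Y + C], [Y → . ) g], [Y → . T] }  — shift
  I1: { [Y → ) . g] }  — shift
  I2: { [C' → C .] }  — accept
  I3: { [T → T . ; C], [Y → T .] }  — shift, reduce
  I4: { [C → Y .], [T → Y . + C] }  — shift, reduce
  I5: { [C → . Y], [T → . T ; C], [T → . Y + C], [T → Y + . C], [Y → . ) g], [Y → . T] }  — shift
  I6: { [T → Y + C .] }  — reduce
  I7: { [C → . Y], [T → . T ; C], [T → . Y + C], [T → T ; . C], [Y → . ) g], [Y → . T] }  — shift
  I8: { [T → T ; C .] }  — reduce
  I9: { [Y → ) g .] }  — reduce

Conflict in state I3:
  Shift-reduce conflict between [Y → T .] and [T → T . ; C]
So the grammar is NOT LR(0).

Answer: No. Shift-reduce conflict between [Y → T .] and [T → T . ; C]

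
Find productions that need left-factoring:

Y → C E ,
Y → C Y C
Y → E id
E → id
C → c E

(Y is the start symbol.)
Yes, Y has productions with common prefix 'C'

Left-factoring is needed when two productions for the same non-terminal
share a common prefix on the right-hand side.

Productions for Y:
  Y → C E ,
  Y → C Y C
  Y → E id

Found common prefix 'C' in productions for Y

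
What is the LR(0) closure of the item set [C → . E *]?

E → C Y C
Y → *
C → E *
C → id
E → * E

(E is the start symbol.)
Start with: [C → . E *]
  [C → . E *] has the dot before E: add [E → . C Y C], [E → . * E]
  [E → . C Y C] has the dot before C: add [C → . id]
No further items can be added.

CLOSURE = { [C → . E *], [C → . id], [E → . * E], [E → . C Y C] }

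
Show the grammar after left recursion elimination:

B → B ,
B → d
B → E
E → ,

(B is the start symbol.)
B is directly left-recursive. The standard transformation for
  A → A α₁ | ... | A α_m | β₁ | ... | β_n
is
  A  → β₁ A' | ... | β_n A'
  A' → α₁ A' | ... | α_m A' | ε

B → d becomes B → d B'
B → E becomes B → E B'
B → B , becomes B' → , B'
Add B' → ε

Productions for other non-terminals are unchanged:
  E → ,

Resulting grammar:
B → d B'
B → E B'
B' → , B'
B' → ε
E → ,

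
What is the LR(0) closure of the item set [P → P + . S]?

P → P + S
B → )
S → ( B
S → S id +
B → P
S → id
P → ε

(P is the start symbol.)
{ [P → P + . S], [S → . ( B], [S → . S id +], [S → . id] }

Start with: [P → P + . S]
  [P → P + . S] has the dot before S: add [S → . ( B], [S → . S id +], [S → . id]
No further items can be added.

CLOSURE = { [P → P + . S], [S → . ( B], [S → . S id +], [S → . id] }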